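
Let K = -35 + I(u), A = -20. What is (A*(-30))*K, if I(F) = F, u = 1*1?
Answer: -20400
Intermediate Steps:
u = 1
K = -34 (K = -35 + 1 = -34)
(A*(-30))*K = -20*(-30)*(-34) = 600*(-34) = -20400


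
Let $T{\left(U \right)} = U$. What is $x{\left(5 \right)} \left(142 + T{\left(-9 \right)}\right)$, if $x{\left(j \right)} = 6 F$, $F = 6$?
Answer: $4788$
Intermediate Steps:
$x{\left(j \right)} = 36$ ($x{\left(j \right)} = 6 \cdot 6 = 36$)
$x{\left(5 \right)} \left(142 + T{\left(-9 \right)}\right) = 36 \left(142 - 9\right) = 36 \cdot 133 = 4788$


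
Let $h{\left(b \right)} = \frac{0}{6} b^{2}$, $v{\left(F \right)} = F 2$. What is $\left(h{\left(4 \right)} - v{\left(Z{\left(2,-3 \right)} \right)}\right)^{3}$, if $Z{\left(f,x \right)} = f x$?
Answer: $1728$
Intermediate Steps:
$v{\left(F \right)} = 2 F$
$h{\left(b \right)} = 0$ ($h{\left(b \right)} = 0 \cdot \frac{1}{6} b^{2} = 0 b^{2} = 0$)
$\left(h{\left(4 \right)} - v{\left(Z{\left(2,-3 \right)} \right)}\right)^{3} = \left(0 - 2 \cdot 2 \left(-3\right)\right)^{3} = \left(0 - 2 \left(-6\right)\right)^{3} = \left(0 - -12\right)^{3} = \left(0 + 12\right)^{3} = 12^{3} = 1728$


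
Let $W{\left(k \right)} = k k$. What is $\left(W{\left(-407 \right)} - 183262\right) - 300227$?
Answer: $-317840$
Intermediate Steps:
$W{\left(k \right)} = k^{2}$
$\left(W{\left(-407 \right)} - 183262\right) - 300227 = \left(\left(-407\right)^{2} - 183262\right) - 300227 = \left(165649 - 183262\right) - 300227 = -17613 - 300227 = -317840$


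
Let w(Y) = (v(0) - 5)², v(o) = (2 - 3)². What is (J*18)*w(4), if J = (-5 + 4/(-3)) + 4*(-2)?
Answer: -4128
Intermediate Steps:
v(o) = 1 (v(o) = (-1)² = 1)
J = -43/3 (J = (-5 + 4*(-⅓)) - 8 = (-5 - 4/3) - 8 = -19/3 - 8 = -43/3 ≈ -14.333)
w(Y) = 16 (w(Y) = (1 - 5)² = (-4)² = 16)
(J*18)*w(4) = -43/3*18*16 = -258*16 = -4128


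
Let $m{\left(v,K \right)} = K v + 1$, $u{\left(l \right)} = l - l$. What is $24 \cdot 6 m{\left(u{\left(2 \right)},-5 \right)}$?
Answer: $144$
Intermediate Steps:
$u{\left(l \right)} = 0$
$m{\left(v,K \right)} = 1 + K v$
$24 \cdot 6 m{\left(u{\left(2 \right)},-5 \right)} = 24 \cdot 6 \left(1 - 0\right) = 144 \left(1 + 0\right) = 144 \cdot 1 = 144$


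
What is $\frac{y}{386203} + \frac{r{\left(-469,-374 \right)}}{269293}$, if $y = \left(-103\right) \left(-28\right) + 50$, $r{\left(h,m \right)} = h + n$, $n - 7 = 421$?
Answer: $\frac{774271339}{104001764479} \approx 0.0074448$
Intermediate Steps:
$n = 428$ ($n = 7 + 421 = 428$)
$r{\left(h,m \right)} = 428 + h$ ($r{\left(h,m \right)} = h + 428 = 428 + h$)
$y = 2934$ ($y = 2884 + 50 = 2934$)
$\frac{y}{386203} + \frac{r{\left(-469,-374 \right)}}{269293} = \frac{2934}{386203} + \frac{428 - 469}{269293} = 2934 \cdot \frac{1}{386203} - \frac{41}{269293} = \frac{2934}{386203} - \frac{41}{269293} = \frac{774271339}{104001764479}$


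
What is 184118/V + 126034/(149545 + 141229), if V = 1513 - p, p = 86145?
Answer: -10717554461/6152196292 ≈ -1.7421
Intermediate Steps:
V = -84632 (V = 1513 - 1*86145 = 1513 - 86145 = -84632)
184118/V + 126034/(149545 + 141229) = 184118/(-84632) + 126034/(149545 + 141229) = 184118*(-1/84632) + 126034/290774 = -92059/42316 + 126034*(1/290774) = -92059/42316 + 63017/145387 = -10717554461/6152196292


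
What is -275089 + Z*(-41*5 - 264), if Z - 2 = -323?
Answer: -124540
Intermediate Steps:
Z = -321 (Z = 2 - 323 = -321)
-275089 + Z*(-41*5 - 264) = -275089 - 321*(-41*5 - 264) = -275089 - 321*(-205 - 264) = -275089 - 321*(-469) = -275089 + 150549 = -124540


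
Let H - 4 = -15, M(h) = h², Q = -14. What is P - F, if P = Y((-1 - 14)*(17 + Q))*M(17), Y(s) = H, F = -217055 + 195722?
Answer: 18154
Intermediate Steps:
F = -21333
H = -11 (H = 4 - 15 = -11)
Y(s) = -11
P = -3179 (P = -11*17² = -11*289 = -3179)
P - F = -3179 - 1*(-21333) = -3179 + 21333 = 18154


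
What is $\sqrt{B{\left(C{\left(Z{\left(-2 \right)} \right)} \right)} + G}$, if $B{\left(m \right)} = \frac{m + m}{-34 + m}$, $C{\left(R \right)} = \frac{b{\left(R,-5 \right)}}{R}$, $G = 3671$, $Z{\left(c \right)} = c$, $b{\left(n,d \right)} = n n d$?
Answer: $\frac{19 \sqrt{366}}{6} \approx 60.582$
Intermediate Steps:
$b{\left(n,d \right)} = d n^{2}$ ($b{\left(n,d \right)} = n^{2} d = d n^{2}$)
$C{\left(R \right)} = - 5 R$ ($C{\left(R \right)} = \frac{\left(-5\right) R^{2}}{R} = - 5 R$)
$B{\left(m \right)} = \frac{2 m}{-34 + m}$
$\sqrt{B{\left(C{\left(Z{\left(-2 \right)} \right)} \right)} + G} = \sqrt{\frac{2 \left(\left(-5\right) \left(-2\right)\right)}{-34 - -10} + 3671} = \sqrt{2 \cdot 10 \frac{1}{-34 + 10} + 3671} = \sqrt{2 \cdot 10 \frac{1}{-24} + 3671} = \sqrt{2 \cdot 10 \left(- \frac{1}{24}\right) + 3671} = \sqrt{- \frac{5}{6} + 3671} = \sqrt{\frac{22021}{6}} = \frac{19 \sqrt{366}}{6}$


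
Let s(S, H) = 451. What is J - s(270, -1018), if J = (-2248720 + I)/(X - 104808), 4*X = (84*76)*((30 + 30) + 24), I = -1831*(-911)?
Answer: -13775135/29256 ≈ -470.85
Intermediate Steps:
I = 1668041
X = 134064 (X = ((84*76)*((30 + 30) + 24))/4 = (6384*(60 + 24))/4 = (6384*84)/4 = (1/4)*536256 = 134064)
J = -580679/29256 (J = (-2248720 + 1668041)/(134064 - 104808) = -580679/29256 ≈ -19.848)
J - s(270, -1018) = -580679/29256 - 1*451 = -580679/29256 - 451 = -13775135/29256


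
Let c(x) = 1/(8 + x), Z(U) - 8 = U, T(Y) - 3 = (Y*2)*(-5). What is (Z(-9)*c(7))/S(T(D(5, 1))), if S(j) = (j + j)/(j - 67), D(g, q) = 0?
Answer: 32/45 ≈ 0.71111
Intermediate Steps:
T(Y) = 3 - 10*Y (T(Y) = 3 + (Y*2)*(-5) = 3 + (2*Y)*(-5) = 3 - 10*Y)
Z(U) = 8 + U
S(j) = 2*j/(-67 + j) (S(j) = (2*j)/(-67 + j) = 2*j/(-67 + j))
(Z(-9)*c(7))/S(T(D(5, 1))) = ((8 - 9)/(8 + 7))/((2*(3 - 10*0)/(-67 + (3 - 10*0)))) = (-1/15)/((2*(3 + 0)/(-67 + (3 + 0)))) = (-1*1/15)/((2*3/(-67 + 3))) = -1/(15*(2*3/(-64))) = -1/(15*(2*3*(-1/64))) = -1/(15*(-3/32)) = -1/15*(-32/3) = 32/45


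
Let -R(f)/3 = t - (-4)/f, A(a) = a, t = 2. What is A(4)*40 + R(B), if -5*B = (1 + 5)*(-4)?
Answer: 303/2 ≈ 151.50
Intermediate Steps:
B = 24/5 (B = -(1 + 5)*(-4)/5 = -6*(-4)/5 = -⅕*(-24) = 24/5 ≈ 4.8000)
R(f) = -6 - 12/f (R(f) = -3*(2 - (-4)/f) = -3*(2 + 4/f) = -6 - 12/f)
A(4)*40 + R(B) = 4*40 + (-6 - 12/24/5) = 160 + (-6 - 12*5/24) = 160 + (-6 - 5/2) = 160 - 17/2 = 303/2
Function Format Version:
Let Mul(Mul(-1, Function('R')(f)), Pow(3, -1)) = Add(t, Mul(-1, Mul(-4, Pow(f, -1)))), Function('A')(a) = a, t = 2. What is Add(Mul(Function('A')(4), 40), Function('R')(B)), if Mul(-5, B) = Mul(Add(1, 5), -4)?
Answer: Rational(303, 2) ≈ 151.50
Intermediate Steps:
B = Rational(24, 5) (B = Mul(Rational(-1, 5), Mul(Add(1, 5), -4)) = Mul(Rational(-1, 5), Mul(6, -4)) = Mul(Rational(-1, 5), -24) = Rational(24, 5) ≈ 4.8000)
Function('R')(f) = Add(-6, Mul(-12, Pow(f, -1))) (Function('R')(f) = Mul(-3, Add(2, Mul(-1, Mul(-4, Pow(f, -1))))) = Mul(-3, Add(2, Mul(4, Pow(f, -1)))) = Add(-6, Mul(-12, Pow(f, -1))))
Add(Mul(Function('A')(4), 40), Function('R')(B)) = Add(Mul(4, 40), Add(-6, Mul(-12, Pow(Rational(24, 5), -1)))) = Add(160, Add(-6, Mul(-12, Rational(5, 24)))) = Add(160, Add(-6, Rational(-5, 2))) = Add(160, Rational(-17, 2)) = Rational(303, 2)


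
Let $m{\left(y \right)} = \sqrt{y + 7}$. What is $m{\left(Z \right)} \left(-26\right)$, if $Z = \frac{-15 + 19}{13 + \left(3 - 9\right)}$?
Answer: $- \frac{26 \sqrt{371}}{7} \approx -71.542$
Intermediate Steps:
$Z = \frac{4}{7}$ ($Z = \frac{4}{13 + \left(3 - 9\right)} = \frac{4}{13 - 6} = \frac{4}{7} \approx 0.57143$)
$m{\left(y \right)} = \sqrt{7 + y}$
$m{\left(Z \right)} \left(-26\right) = \sqrt{7 + \frac{4}{7}} \left(-26\right) = \sqrt{\frac{53}{7}} \left(-26\right) = \frac{\sqrt{371}}{7} \left(-26\right) = - \frac{26 \sqrt{371}}{7}$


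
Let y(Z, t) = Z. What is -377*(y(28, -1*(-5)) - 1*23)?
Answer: -1885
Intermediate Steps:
-377*(y(28, -1*(-5)) - 1*23) = -377*(28 - 1*23) = -377*(28 - 23) = -377*5 = -1885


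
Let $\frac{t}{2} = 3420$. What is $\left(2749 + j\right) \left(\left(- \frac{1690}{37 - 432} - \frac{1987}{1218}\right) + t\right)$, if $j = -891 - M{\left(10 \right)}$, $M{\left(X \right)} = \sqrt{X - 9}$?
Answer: $\frac{407557765229}{32074} \approx 1.2707 \cdot 10^{7}$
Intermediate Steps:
$M{\left(X \right)} = \sqrt{-9 + X}$
$t = 6840$ ($t = 2 \cdot 3420 = 6840$)
$j = -892$ ($j = -891 - \sqrt{-9 + 10} = -891 - \sqrt{1} = -891 - 1 = -892$)
$\left(2749 + j\right) \left(\left(- \frac{1690}{37 - 432} - \frac{1987}{1218}\right) + t\right) = \left(2749 - 892\right) \left(\left(- \frac{1690}{37 - 432} - \frac{1987}{1218}\right) + 6840\right) = 1857 \left(\left(- \frac{1690}{-395} - \frac{1987}{1218}\right) + 6840\right) = 1857 \left(\left(\left(-1690\right) \left(- \frac{1}{395}\right) - \frac{1987}{1218}\right) + 6840\right) = 1857 \left(\left(\frac{338}{79} - \frac{1987}{1218}\right) + 6840\right) = 1857 \left(\frac{254711}{96222} + 6840\right) = 1857 \cdot \frac{658413191}{96222} = \frac{407557765229}{32074}$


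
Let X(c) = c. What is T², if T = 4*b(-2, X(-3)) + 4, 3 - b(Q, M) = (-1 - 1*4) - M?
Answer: 576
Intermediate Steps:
b(Q, M) = 8 + M (b(Q, M) = 3 - ((-1 - 1*4) - M) = 3 - ((-1 - 4) - M) = 3 - (-5 - M) = 3 + (5 + M) = 8 + M)
T = 24 (T = 4*(8 - 3) + 4 = 4*5 + 4 = 20 + 4 = 24)
T² = 24² = 576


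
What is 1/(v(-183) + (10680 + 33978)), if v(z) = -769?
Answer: 1/43889 ≈ 2.2785e-5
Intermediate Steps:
1/(v(-183) + (10680 + 33978)) = 1/(-769 + (10680 + 33978)) = 1/(-769 + 44658) = 1/43889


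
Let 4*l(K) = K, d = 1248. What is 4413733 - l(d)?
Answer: 4413421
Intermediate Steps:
l(K) = K/4
4413733 - l(d) = 4413733 - 1248/4 = 4413733 - 1*312 = 4413733 - 312 = 4413421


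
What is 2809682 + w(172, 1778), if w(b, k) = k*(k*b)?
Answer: 546550530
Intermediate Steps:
w(b, k) = b*k² (w(b, k) = k*(b*k) = b*k²)
2809682 + w(172, 1778) = 2809682 + 172*1778² = 2809682 + 172*3161284 = 2809682 + 543740848 = 546550530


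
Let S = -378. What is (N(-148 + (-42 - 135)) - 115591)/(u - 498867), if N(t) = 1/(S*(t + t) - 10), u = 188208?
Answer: 28399552789/76325809710 ≈ 0.37208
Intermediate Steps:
N(t) = 1/(-10 - 756*t) (N(t) = 1/(-378*(t + t) - 10) = 1/(-756*t - 10) = 1/(-10 - 756*t))
(N(-148 + (-42 - 135)) - 115591)/(u - 498867) = (-1/(10 + 756*(-148 + (-42 - 135))) - 115591)/(188208 - 498867) = (-1/(10 + 756*(-148 - 177)) - 115591)/(-310659) = (-1/(10 + 756*(-325)) - 115591)*(-1/310659) = (-1/(10 - 245700) - 115591)*(-1/310659) = (-1/(-245690) - 115591)*(-1/310659) = (-1*(-1/245690) - 115591)*(-1/310659) = (1/245690 - 115591)*(-1/310659) = -28399552789/245690*(-1/310659) = 28399552789/76325809710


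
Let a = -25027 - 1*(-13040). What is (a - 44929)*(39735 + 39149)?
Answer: -4489761744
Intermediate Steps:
a = -11987 (a = -25027 + 13040 = -11987)
(a - 44929)*(39735 + 39149) = (-11987 - 44929)*(39735 + 39149) = -56916*78884 = -4489761744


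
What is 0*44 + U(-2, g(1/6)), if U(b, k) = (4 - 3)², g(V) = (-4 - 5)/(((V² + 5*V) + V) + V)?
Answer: 1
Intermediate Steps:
g(V) = -9/(V² + 7*V) (g(V) = -9/((V² + 6*V) + V) = -9/(V² + 7*V))
U(b, k) = 1 (U(b, k) = 1² = 1)
0*44 + U(-2, g(1/6)) = 0*44 + 1 = 0 + 1 = 1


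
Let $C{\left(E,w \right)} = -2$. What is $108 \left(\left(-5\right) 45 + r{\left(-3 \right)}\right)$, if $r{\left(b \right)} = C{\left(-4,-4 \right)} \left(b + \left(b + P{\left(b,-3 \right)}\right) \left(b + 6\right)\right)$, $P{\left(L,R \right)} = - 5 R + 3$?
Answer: $-33372$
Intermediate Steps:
$P{\left(L,R \right)} = 3 - 5 R$
$r{\left(b \right)} = - 2 b - 2 \left(6 + b\right) \left(18 + b\right)$ ($r{\left(b \right)} = - 2 \left(b + \left(b + \left(3 - -15\right)\right) \left(b + 6\right)\right) = - 2 \left(b + \left(b + \left(3 + 15\right)\right) \left(6 + b\right)\right) = - 2 \left(b + \left(b + 18\right) \left(6 + b\right)\right) = - 2 \left(b + \left(18 + b\right) \left(6 + b\right)\right) = - 2 \left(b + \left(6 + b\right) \left(18 + b\right)\right) = - 2 b - 2 \left(6 + b\right) \left(18 + b\right)$)
$108 \left(\left(-5\right) 45 + r{\left(-3 \right)}\right) = 108 \left(\left(-5\right) 45 - \left(66 + 18\right)\right) = 108 \left(-225 - 84\right) = 108 \left(-309\right) = -33372$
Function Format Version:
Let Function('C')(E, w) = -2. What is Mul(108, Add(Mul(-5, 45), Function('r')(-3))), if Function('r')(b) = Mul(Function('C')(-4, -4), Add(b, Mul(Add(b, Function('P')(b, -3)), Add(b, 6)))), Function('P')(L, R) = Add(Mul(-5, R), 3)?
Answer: -33372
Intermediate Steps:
Function('P')(L, R) = Add(3, Mul(-5, R))
Function('r')(b) = Add(Mul(-2, b), Mul(-2, Add(6, b), Add(18, b))) (Function('r')(b) = Mul(-2, Add(b, Mul(Add(b, Add(3, Mul(-5, -3))), Add(b, 6)))) = Mul(-2, Add(b, Mul(Add(b, Add(3, 15)), Add(6, b)))) = Mul(-2, Add(b, Mul(Add(b, 18), Add(6, b)))) = Mul(-2, Add(b, Mul(Add(18, b), Add(6, b)))) = Mul(-2, Add(b, Mul(Add(6, b), Add(18, b)))) = Add(Mul(-2, b), Mul(-2, Add(6, b), Add(18, b))))
Mul(108, Add(Mul(-5, 45), Function('r')(-3))) = Mul(108, Add(Mul(-5, 45), Add(-216, Mul(-50, -3), Mul(-2, Pow(-3, 2))))) = Mul(108, Add(-225, Add(-216, 150, Mul(-2, 9)))) = Mul(108, Add(-225, Add(-216, 150, -18))) = Mul(108, Add(-225, -84)) = Mul(108, -309) = -33372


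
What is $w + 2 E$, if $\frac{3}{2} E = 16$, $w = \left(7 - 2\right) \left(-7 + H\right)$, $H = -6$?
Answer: $- \frac{131}{3} \approx -43.667$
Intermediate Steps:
$w = -65$ ($w = \left(7 - 2\right) \left(-7 - 6\right) = 5 \left(-13\right) = -65$)
$E = \frac{32}{3}$ ($E = \frac{2}{3} \cdot 16 = \frac{32}{3} \approx 10.667$)
$w + 2 E = -65 + 2 \cdot \frac{32}{3} = -65 + \frac{64}{3} = - \frac{131}{3}$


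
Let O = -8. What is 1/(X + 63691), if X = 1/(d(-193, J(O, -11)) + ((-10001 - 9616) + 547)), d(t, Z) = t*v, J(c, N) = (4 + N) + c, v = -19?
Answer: 15403/981032472 ≈ 1.5701e-5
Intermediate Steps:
J(c, N) = 4 + N + c
d(t, Z) = -19*t (d(t, Z) = t*(-19) = -19*t)
X = -1/15403 (X = 1/(-19*(-193) + ((-10001 - 9616) + 547)) = 1/(3667 + (-19617 + 547)) = 1/(3667 - 19070) = 1/(-15403) = -1/15403 ≈ -6.4922e-5)
1/(X + 63691) = 1/(-1/15403 + 63691) = 1/(981032472/15403) = 15403/981032472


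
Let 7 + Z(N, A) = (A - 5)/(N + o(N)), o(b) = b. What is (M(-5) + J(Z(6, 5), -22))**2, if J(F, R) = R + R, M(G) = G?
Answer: 2401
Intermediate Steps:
Z(N, A) = -7 + (-5 + A)/(2*N) (Z(N, A) = -7 + (A - 5)/(N + N) = -7 + (-5 + A)/((2*N)) = -7 + (-5 + A)*(1/(2*N)) = -7 + (-5 + A)/(2*N))
J(F, R) = 2*R
(M(-5) + J(Z(6, 5), -22))**2 = (-5 + 2*(-22))**2 = (-5 - 44)**2 = (-49)**2 = 2401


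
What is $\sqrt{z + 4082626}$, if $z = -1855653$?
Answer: $\sqrt{2226973} \approx 1492.3$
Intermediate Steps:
$\sqrt{z + 4082626} = \sqrt{-1855653 + 4082626} = \sqrt{2226973}$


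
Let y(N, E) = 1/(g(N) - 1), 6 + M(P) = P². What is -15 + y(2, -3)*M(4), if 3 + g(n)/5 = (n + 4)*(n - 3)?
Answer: -350/23 ≈ -15.217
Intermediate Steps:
g(n) = -15 + 5*(-3 + n)*(4 + n) (g(n) = -15 + 5*((n + 4)*(n - 3)) = -15 + 5*((4 + n)*(-3 + n)) = -15 + 5*((-3 + n)*(4 + n)) = -15 + 5*(-3 + n)*(4 + n))
M(P) = -6 + P²
y(N, E) = 1/(-76 + 5*N + 5*N²) (y(N, E) = 1/((-75 + 5*N + 5*N²) - 1) = 1/(-76 + 5*N + 5*N²))
-15 + y(2, -3)*M(4) = -15 + (-6 + 4²)/(-76 + 5*2 + 5*2²) = -15 + (-6 + 16)/(-76 + 10 + 5*4) = -15 + 10/(-76 + 10 + 20) = -15 + 10/(-46) = -15 - 1/46*10 = -15 - 5/23 = -350/23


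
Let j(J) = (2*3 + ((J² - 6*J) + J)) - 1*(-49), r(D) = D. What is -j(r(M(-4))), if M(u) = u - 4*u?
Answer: -139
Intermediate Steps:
M(u) = -3*u
j(J) = 55 + J² - 5*J (j(J) = (6 + (J² - 5*J)) + 49 = (6 + J² - 5*J) + 49 = 55 + J² - 5*J)
-j(r(M(-4))) = -(55 + (-3*(-4))² - (-15)*(-4)) = -(55 + 12² - 5*12) = -(55 + 144 - 60) = -1*139 = -139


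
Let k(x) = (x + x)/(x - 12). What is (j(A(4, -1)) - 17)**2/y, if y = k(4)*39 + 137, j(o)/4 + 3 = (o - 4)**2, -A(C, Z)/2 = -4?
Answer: 25/2 ≈ 12.500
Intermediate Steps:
A(C, Z) = 8 (A(C, Z) = -2*(-4) = 8)
k(x) = 2*x/(-12 + x) (k(x) = (2*x)/(-12 + x) = 2*x/(-12 + x))
j(o) = -12 + 4*(-4 + o)**2 (j(o) = -12 + 4*(o - 4)**2 = -12 + 4*(-4 + o)**2)
y = 98 (y = (2*4/(-12 + 4))*39 + 137 = (2*4/(-8))*39 + 137 = (2*4*(-1/8))*39 + 137 = -1*39 + 137 = -39 + 137 = 98)
(j(A(4, -1)) - 17)**2/y = ((-12 + 4*(-4 + 8)**2) - 17)**2/98 = ((-12 + 4*4**2) - 17)**2*(1/98) = ((-12 + 4*16) - 17)**2*(1/98) = ((-12 + 64) - 17)**2*(1/98) = (52 - 17)**2*(1/98) = 35**2*(1/98) = 1225*(1/98) = 25/2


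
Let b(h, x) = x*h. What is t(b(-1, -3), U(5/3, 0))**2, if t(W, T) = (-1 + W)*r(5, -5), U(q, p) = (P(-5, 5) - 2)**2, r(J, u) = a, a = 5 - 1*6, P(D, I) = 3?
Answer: 4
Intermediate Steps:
a = -1 (a = 5 - 6 = -1)
r(J, u) = -1
b(h, x) = h*x
U(q, p) = 1 (U(q, p) = (3 - 2)**2 = 1**2 = 1)
t(W, T) = 1 - W (t(W, T) = (-1 + W)*(-1) = 1 - W)
t(b(-1, -3), U(5/3, 0))**2 = (1 - (-1)*(-3))**2 = (1 - 1*3)**2 = (1 - 3)**2 = (-2)**2 = 4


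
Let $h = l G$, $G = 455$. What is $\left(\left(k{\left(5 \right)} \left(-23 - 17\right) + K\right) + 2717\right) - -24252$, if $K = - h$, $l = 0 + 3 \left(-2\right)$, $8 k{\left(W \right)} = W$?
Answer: $29674$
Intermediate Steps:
$k{\left(W \right)} = \frac{W}{8}$
$l = -6$ ($l = 0 - 6 = -6$)
$h = -2730$ ($h = \left(-6\right) 455 = -2730$)
$K = 2730$ ($K = \left(-1\right) \left(-2730\right) = 2730$)
$\left(\left(k{\left(5 \right)} \left(-23 - 17\right) + K\right) + 2717\right) - -24252 = \left(\left(\frac{1}{8} \cdot 5 \left(-23 - 17\right) + 2730\right) + 2717\right) - -24252 = \left(\left(\frac{5}{8} \left(-40\right) + 2730\right) + 2717\right) + 24252 = \left(\left(-25 + 2730\right) + 2717\right) + 24252 = \left(2705 + 2717\right) + 24252 = 5422 + 24252 = 29674$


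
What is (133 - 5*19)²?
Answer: 1444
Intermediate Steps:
(133 - 5*19)² = (133 - 95)² = 38² = 1444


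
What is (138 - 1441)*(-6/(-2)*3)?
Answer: -11727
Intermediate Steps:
(138 - 1441)*(-6/(-2)*3) = -1303*(-6*(-1)/2)*3 = -1303*(-2*(-3/2))*3 = -3909*3 = -1303*9 = -11727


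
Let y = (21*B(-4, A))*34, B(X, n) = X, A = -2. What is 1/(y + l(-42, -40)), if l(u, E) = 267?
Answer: -1/2589 ≈ -0.00038625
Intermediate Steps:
y = -2856 (y = (21*(-4))*34 = -84*34 = -2856)
1/(y + l(-42, -40)) = 1/(-2856 + 267) = 1/(-2589) = -1/2589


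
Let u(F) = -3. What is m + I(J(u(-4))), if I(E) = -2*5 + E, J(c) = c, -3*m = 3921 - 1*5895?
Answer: 645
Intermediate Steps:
m = 658 (m = -(3921 - 1*5895)/3 = -(3921 - 5895)/3 = -1/3*(-1974) = 658)
I(E) = -10 + E
m + I(J(u(-4))) = 658 + (-10 - 3) = 658 - 13 = 645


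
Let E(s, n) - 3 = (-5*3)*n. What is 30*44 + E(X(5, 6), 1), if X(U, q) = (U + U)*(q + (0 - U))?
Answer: 1308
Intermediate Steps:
X(U, q) = 2*U*(q - U) (X(U, q) = (2*U)*(q - U) = 2*U*(q - U))
E(s, n) = 3 - 15*n (E(s, n) = 3 + (-5*3)*n = 3 - 15*n)
30*44 + E(X(5, 6), 1) = 30*44 + (3 - 15*1) = 1320 + (3 - 15) = 1320 - 12 = 1308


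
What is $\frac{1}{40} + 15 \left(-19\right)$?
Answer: $- \frac{11399}{40} \approx -284.98$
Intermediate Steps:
$\frac{1}{40} + 15 \left(-19\right) = \frac{1}{40} - 285 = - \frac{11399}{40}$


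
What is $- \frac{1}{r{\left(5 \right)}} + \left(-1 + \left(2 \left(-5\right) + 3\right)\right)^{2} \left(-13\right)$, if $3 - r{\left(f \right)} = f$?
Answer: $- \frac{1663}{2} \approx -831.5$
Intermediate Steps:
$r{\left(f \right)} = 3 - f$
$- \frac{1}{r{\left(5 \right)}} + \left(-1 + \left(2 \left(-5\right) + 3\right)\right)^{2} \left(-13\right) = - \frac{1}{3 - 5} + \left(-1 + \left(2 \left(-5\right) + 3\right)\right)^{2} \left(-13\right) = - \frac{1}{3 - 5} + \left(-1 + \left(-10 + 3\right)\right)^{2} \left(-13\right) = - \frac{1}{-2} + \left(-1 - 7\right)^{2} \left(-13\right) = \left(-1\right) \left(- \frac{1}{2}\right) + \left(-8\right)^{2} \left(-13\right) = \frac{1}{2} + 64 \left(-13\right) = \frac{1}{2} - 832 = - \frac{1663}{2}$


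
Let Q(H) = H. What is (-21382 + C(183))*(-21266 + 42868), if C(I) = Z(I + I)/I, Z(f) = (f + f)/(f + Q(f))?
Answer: -84526573810/183 ≈ -4.6189e+8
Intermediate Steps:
Z(f) = 1 (Z(f) = (f + f)/(f + f) = (2*f)/((2*f)) = (2*f)*(1/(2*f)) = 1)
C(I) = 1/I
(-21382 + C(183))*(-21266 + 42868) = (-21382 + 1/183)*(-21266 + 42868) = (-21382 + 1/183)*21602 = -3912905/183*21602 = -84526573810/183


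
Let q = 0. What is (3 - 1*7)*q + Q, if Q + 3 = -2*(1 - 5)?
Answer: 5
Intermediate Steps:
Q = 5 (Q = -3 - 2*(1 - 5) = -3 - 2*(-4) = -3 + 8 = 5)
(3 - 1*7)*q + Q = (3 - 1*7)*0 + 5 = (3 - 7)*0 + 5 = -4*0 + 5 = 0 + 5 = 5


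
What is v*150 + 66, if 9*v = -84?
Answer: -1334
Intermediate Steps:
v = -28/3 (v = (⅑)*(-84) = -28/3 ≈ -9.3333)
v*150 + 66 = -28/3*150 + 66 = -1400 + 66 = -1334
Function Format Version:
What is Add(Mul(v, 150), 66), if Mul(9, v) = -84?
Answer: -1334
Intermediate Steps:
v = Rational(-28, 3) (v = Mul(Rational(1, 9), -84) = Rational(-28, 3) ≈ -9.3333)
Add(Mul(v, 150), 66) = Add(Mul(Rational(-28, 3), 150), 66) = Add(-1400, 66) = -1334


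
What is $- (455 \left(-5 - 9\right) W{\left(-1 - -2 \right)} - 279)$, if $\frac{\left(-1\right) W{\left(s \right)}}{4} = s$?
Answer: $-25201$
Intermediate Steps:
$W{\left(s \right)} = - 4 s$
$- (455 \left(-5 - 9\right) W{\left(-1 - -2 \right)} - 279) = - (455 \left(-5 - 9\right) \left(- 4 \left(-1 - -2\right)\right) - 279) = - (455 \left(- 14 \left(- 4 \left(-1 + 2\right)\right)\right) - 279) = - (455 \left(- 14 \left(\left(-4\right) 1\right)\right) - 279) = - (455 \left(\left(-14\right) \left(-4\right)\right) - 279) = - (455 \cdot 56 - 279) = - (25480 - 279) = \left(-1\right) 25201 = -25201$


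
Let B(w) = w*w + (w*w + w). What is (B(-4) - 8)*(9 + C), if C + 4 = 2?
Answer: 140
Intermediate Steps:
C = -2 (C = -4 + 2 = -2)
B(w) = w + 2*w**2 (B(w) = w**2 + (w**2 + w) = w**2 + (w + w**2) = w + 2*w**2)
(B(-4) - 8)*(9 + C) = (-4*(1 + 2*(-4)) - 8)*(9 - 2) = (-4*(1 - 8) - 8)*7 = (-4*(-7) - 8)*7 = (28 - 8)*7 = 20*7 = 140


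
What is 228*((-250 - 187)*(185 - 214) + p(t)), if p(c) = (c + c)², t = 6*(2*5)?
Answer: 6172644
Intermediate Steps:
t = 60 (t = 6*10 = 60)
p(c) = 4*c² (p(c) = (2*c)² = 4*c²)
228*((-250 - 187)*(185 - 214) + p(t)) = 228*((-250 - 187)*(185 - 214) + 4*60²) = 228*(-437*(-29) + 4*3600) = 228*(12673 + 14400) = 228*27073 = 6172644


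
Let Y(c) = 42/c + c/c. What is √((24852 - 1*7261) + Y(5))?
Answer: 3*√48890/5 ≈ 132.67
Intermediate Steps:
Y(c) = 1 + 42/c (Y(c) = 42/c + 1 = 1 + 42/c)
√((24852 - 1*7261) + Y(5)) = √((24852 - 1*7261) + (42 + 5)/5) = √((24852 - 7261) + (⅕)*47) = √(17591 + 47/5) = √(88002/5) = 3*√48890/5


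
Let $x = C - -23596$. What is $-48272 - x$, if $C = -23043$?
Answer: $-48825$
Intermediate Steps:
$x = 553$ ($x = -23043 - -23596 = -23043 + 23596 = 553$)
$-48272 - x = -48272 - 553 = -48825$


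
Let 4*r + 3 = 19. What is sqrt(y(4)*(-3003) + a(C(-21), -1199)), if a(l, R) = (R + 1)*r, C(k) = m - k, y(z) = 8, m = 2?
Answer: 4*I*sqrt(1801) ≈ 169.75*I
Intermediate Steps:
r = 4 (r = -3/4 + (1/4)*19 = -3/4 + 19/4 = 4)
C(k) = 2 - k
a(l, R) = 4 + 4*R (a(l, R) = (R + 1)*4 = (1 + R)*4 = 4 + 4*R)
sqrt(y(4)*(-3003) + a(C(-21), -1199)) = sqrt(8*(-3003) + (4 + 4*(-1199))) = sqrt(-24024 + (4 - 4796)) = sqrt(-24024 - 4792) = sqrt(-28816) = 4*I*sqrt(1801)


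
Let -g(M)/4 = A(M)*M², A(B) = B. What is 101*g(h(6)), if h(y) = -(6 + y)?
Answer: 698112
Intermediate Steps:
h(y) = -6 - y
g(M) = -4*M³ (g(M) = -4*M*M² = -4*M³)
101*g(h(6)) = 101*(-4*(-6 - 1*6)³) = 101*(-4*(-6 - 6)³) = 101*(-4*(-12)³) = 101*(-4*(-1728)) = 101*6912 = 698112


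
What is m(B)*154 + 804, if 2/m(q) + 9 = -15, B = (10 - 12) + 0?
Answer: 4747/6 ≈ 791.17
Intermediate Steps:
B = -2 (B = -2 + 0 = -2)
m(q) = -1/12 (m(q) = 2/(-9 - 15) = 2/(-24) = 2*(-1/24) = -1/12)
m(B)*154 + 804 = -1/12*154 + 804 = -77/6 + 804 = 4747/6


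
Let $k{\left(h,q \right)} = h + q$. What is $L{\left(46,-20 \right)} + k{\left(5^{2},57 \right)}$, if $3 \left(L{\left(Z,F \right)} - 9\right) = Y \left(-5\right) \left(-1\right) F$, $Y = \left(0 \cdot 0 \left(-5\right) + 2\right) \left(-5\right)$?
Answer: $\frac{1273}{3} \approx 424.33$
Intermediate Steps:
$Y = -10$ ($Y = \left(0 \left(-5\right) + 2\right) \left(-5\right) = \left(0 + 2\right) \left(-5\right) = 2 \left(-5\right) = -10$)
$L{\left(Z,F \right)} = 9 - \frac{50 F}{3}$ ($L{\left(Z,F \right)} = 9 + \frac{\left(-10\right) \left(-5\right) \left(-1\right) F}{3} = 9 + \frac{\left(-10\right) 5 F}{3} = 9 + \frac{\left(-50\right) F}{3} = 9 - \frac{50 F}{3}$)
$L{\left(46,-20 \right)} + k{\left(5^{2},57 \right)} = \left(9 - - \frac{1000}{3}\right) + \left(5^{2} + 57\right) = \left(9 + \frac{1000}{3}\right) + \left(25 + 57\right) = \frac{1027}{3} + 82 = \frac{1273}{3}$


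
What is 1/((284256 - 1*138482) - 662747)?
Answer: -1/516973 ≈ -1.9343e-6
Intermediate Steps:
1/((284256 - 1*138482) - 662747) = 1/((284256 - 138482) - 662747) = 1/(145774 - 662747) = 1/(-516973) = -1/516973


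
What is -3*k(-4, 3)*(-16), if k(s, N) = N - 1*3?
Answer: 0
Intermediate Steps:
k(s, N) = -3 + N (k(s, N) = N - 3 = -3 + N)
-3*k(-4, 3)*(-16) = -3*(-3 + 3)*(-16) = -3*0*(-16) = 0*(-16) = 0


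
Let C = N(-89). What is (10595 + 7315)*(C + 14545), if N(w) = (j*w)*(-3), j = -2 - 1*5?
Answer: 227027160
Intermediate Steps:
j = -7 (j = -2 - 5 = -7)
N(w) = 21*w (N(w) = -7*w*(-3) = 21*w)
C = -1869 (C = 21*(-89) = -1869)
(10595 + 7315)*(C + 14545) = (10595 + 7315)*(-1869 + 14545) = 17910*12676 = 227027160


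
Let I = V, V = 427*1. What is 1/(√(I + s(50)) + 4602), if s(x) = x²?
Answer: 4602/21175477 - √2927/21175477 ≈ 0.00021477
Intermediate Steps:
V = 427
I = 427
1/(√(I + s(50)) + 4602) = 1/(√(427 + 50²) + 4602) = 1/(√(427 + 2500) + 4602) = 1/(√2927 + 4602) = 1/(4602 + √2927)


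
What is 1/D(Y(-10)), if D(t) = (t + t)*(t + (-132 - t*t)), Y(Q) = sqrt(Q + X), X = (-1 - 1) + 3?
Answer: I*(41 + I)/30276 ≈ -3.3029e-5 + 0.0013542*I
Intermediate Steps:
X = 1 (X = -2 + 3 = 1)
Y(Q) = sqrt(1 + Q) (Y(Q) = sqrt(Q + 1) = sqrt(1 + Q))
D(t) = 2*t*(-132 + t - t**2) (D(t) = (2*t)*(t + (-132 - t**2)) = (2*t)*(-132 + t - t**2) = 2*t*(-132 + t - t**2))
1/D(Y(-10)) = 1/(2*sqrt(1 - 10)*(-132 + sqrt(1 - 10) - (sqrt(1 - 10))**2)) = 1/(2*sqrt(-9)*(-132 + sqrt(-9) - (sqrt(-9))**2)) = 1/(2*(3*I)*(-132 + 3*I - (3*I)**2)) = 1/(2*(3*I)*(-132 + 3*I - 1*(-9))) = 1/(2*(3*I)*(-132 + 3*I + 9)) = 1/(2*(3*I)*(-123 + 3*I)) = 1/(6*I*(-123 + 3*I)) = -I*(-123 - 3*I)/90828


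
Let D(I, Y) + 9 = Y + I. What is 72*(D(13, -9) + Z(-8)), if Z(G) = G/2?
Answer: -648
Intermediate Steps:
D(I, Y) = -9 + I + Y (D(I, Y) = -9 + (Y + I) = -9 + (I + Y) = -9 + I + Y)
Z(G) = G/2 (Z(G) = G*(1/2) = G/2)
72*(D(13, -9) + Z(-8)) = 72*((-9 + 13 - 9) + (1/2)*(-8)) = 72*(-5 - 4) = 72*(-9) = -648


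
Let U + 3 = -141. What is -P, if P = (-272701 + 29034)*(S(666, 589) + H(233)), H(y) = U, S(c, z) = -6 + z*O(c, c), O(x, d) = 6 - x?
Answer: -94759659630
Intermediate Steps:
U = -144 (U = -3 - 141 = -144)
S(c, z) = -6 + z*(6 - c)
H(y) = -144
P = 94759659630 (P = (-272701 + 29034)*((-6 - 1*589*(-6 + 666)) - 144) = -243667*((-6 - 1*589*660) - 144) = -243667*((-6 - 388740) - 144) = -243667*(-388746 - 144) = -243667*(-388890) = 94759659630)
-P = -1*94759659630 = -94759659630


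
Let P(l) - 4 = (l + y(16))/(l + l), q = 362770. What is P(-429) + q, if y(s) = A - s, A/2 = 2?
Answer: 103753511/286 ≈ 3.6277e+5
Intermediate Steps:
A = 4 (A = 2*2 = 4)
y(s) = 4 - s
P(l) = 4 + (-12 + l)/(2*l) (P(l) = 4 + (l + (4 - 1*16))/(l + l) = 4 + (l + (4 - 16))/((2*l)) = 4 + (l - 12)*(1/(2*l)) = 4 + (-12 + l)*(1/(2*l)) = 4 + (-12 + l)/(2*l))
P(-429) + q = (9/2 - 6/(-429)) + 362770 = (9/2 - 6*(-1/429)) + 362770 = (9/2 + 2/143) + 362770 = 1291/286 + 362770 = 103753511/286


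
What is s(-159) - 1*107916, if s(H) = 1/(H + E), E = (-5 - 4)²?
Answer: -8417449/78 ≈ -1.0792e+5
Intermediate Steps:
E = 81 (E = (-9)² = 81)
s(H) = 1/(81 + H) (s(H) = 1/(H + 81) = 1/(81 + H))
s(-159) - 1*107916 = 1/(81 - 159) - 1*107916 = 1/(-78) - 107916 = -1/78 - 107916 = -8417449/78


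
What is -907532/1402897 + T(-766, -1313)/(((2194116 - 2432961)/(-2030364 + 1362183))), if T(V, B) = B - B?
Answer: -907532/1402897 ≈ -0.64690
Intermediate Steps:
T(V, B) = 0
-907532/1402897 + T(-766, -1313)/(((2194116 - 2432961)/(-2030364 + 1362183))) = -907532/1402897 + 0/(((2194116 - 2432961)/(-2030364 + 1362183))) = -907532*1/1402897 + 0/((-238845/(-668181))) = -907532/1402897 + 0/((-238845*(-1/668181))) = -907532/1402897 + 0/(79615/222727) = -907532/1402897 + 0*(222727/79615) = -907532/1402897 + 0 = -907532/1402897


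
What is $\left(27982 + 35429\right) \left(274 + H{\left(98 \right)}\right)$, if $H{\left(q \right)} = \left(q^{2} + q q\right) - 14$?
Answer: $1234485348$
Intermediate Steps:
$H{\left(q \right)} = -14 + 2 q^{2}$ ($H{\left(q \right)} = \left(q^{2} + q^{2}\right) - 14 = 2 q^{2} - 14 = -14 + 2 q^{2}$)
$\left(27982 + 35429\right) \left(274 + H{\left(98 \right)}\right) = \left(27982 + 35429\right) \left(274 - \left(14 - 2 \cdot 98^{2}\right)\right) = 63411 \left(274 + \left(-14 + 2 \cdot 9604\right)\right) = 63411 \left(274 + \left(-14 + 19208\right)\right) = 63411 \left(274 + 19194\right) = 63411 \cdot 19468 = 1234485348$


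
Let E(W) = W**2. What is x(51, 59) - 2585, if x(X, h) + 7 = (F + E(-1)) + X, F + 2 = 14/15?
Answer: -38116/15 ≈ -2541.1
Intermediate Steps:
F = -16/15 (F = -2 + 14/15 = -16/15 ≈ -1.0667)
x(X, h) = -106/15 + X (x(X, h) = -7 + ((-16/15 + (-1)**2) + X) = -7 + ((-16/15 + 1) + X) = -7 + (-1/15 + X) = -106/15 + X)
x(51, 59) - 2585 = (-106/15 + 51) - 2585 = 659/15 - 2585 = -38116/15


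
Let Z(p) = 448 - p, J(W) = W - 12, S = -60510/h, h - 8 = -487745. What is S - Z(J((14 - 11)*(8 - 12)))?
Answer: -76717118/162579 ≈ -471.88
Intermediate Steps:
h = -487737 (h = 8 - 487745 = -487737)
S = 20170/162579 (S = -60510/(-487737) = -60510*(-1/487737) = 20170/162579 ≈ 0.12406)
J(W) = -12 + W
S - Z(J((14 - 11)*(8 - 12))) = 20170/162579 - (448 - (-12 + (14 - 11)*(8 - 12))) = 20170/162579 - (448 - (-12 + 3*(-4))) = 20170/162579 - (448 - (-12 - 12)) = 20170/162579 - (448 - 1*(-24)) = 20170/162579 - (448 + 24) = 20170/162579 - 1*472 = 20170/162579 - 472 = -76717118/162579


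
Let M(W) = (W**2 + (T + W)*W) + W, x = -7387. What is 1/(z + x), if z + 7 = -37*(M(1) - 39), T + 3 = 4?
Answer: -1/6099 ≈ -0.00016396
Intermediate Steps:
T = 1 (T = -3 + 4 = 1)
M(W) = W + W**2 + W*(1 + W) (M(W) = (W**2 + (1 + W)*W) + W = (W**2 + W*(1 + W)) + W = W + W**2 + W*(1 + W))
z = 1288 (z = -7 - 37*(2*1*(1 + 1) - 39) = -7 - 37*(2*1*2 - 39) = -7 - 37*(4 - 39) = -7 - 37*(-35) = -7 + 1295 = 1288)
1/(z + x) = 1/(1288 - 7387) = 1/(-6099) = -1/6099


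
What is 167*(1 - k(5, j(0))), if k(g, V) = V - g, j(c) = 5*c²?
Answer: 1002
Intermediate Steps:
167*(1 - k(5, j(0))) = 167*(1 - (5*0² - 1*5)) = 167*(1 - (5*0 - 5)) = 167*(1 - (0 - 5)) = 167*(1 - 1*(-5)) = 167*(1 + 5) = 167*6 = 1002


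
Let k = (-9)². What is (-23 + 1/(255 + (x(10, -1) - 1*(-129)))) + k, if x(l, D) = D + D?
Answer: 22157/382 ≈ 58.003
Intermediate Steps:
x(l, D) = 2*D
k = 81
(-23 + 1/(255 + (x(10, -1) - 1*(-129)))) + k = (-23 + 1/(255 + (2*(-1) - 1*(-129)))) + 81 = (-23 + 1/(255 + (-2 + 129))) + 81 = (-23 + 1/(255 + 127)) + 81 = (-23 + 1/382) + 81 = -8785/382 + 81 = 22157/382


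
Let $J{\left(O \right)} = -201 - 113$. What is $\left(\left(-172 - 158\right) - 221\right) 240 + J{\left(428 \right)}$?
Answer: $-132554$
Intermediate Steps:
$J{\left(O \right)} = -314$
$\left(\left(-172 - 158\right) - 221\right) 240 + J{\left(428 \right)} = \left(\left(-172 - 158\right) - 221\right) 240 - 314 = \left(-330 - 221\right) 240 - 314 = \left(-551\right) 240 - 314 = -132240 - 314 = -132554$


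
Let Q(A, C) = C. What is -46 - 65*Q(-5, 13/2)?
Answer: -937/2 ≈ -468.50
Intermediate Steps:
-46 - 65*Q(-5, 13/2) = -46 - 845/2 = -937/2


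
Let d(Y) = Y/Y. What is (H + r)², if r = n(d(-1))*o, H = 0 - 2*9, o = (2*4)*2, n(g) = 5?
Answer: 3844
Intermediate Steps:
d(Y) = 1
o = 16 (o = 8*2 = 16)
H = -18 (H = 0 - 18 = -18)
r = 80 (r = 5*16 = 80)
(H + r)² = (-18 + 80)² = 62² = 3844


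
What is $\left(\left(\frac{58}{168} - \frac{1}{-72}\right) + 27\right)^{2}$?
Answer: $\frac{190136521}{254016} \approx 748.52$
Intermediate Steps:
$\left(\left(\frac{58}{168} - \frac{1}{-72}\right) + 27\right)^{2} = \left(\left(58 \cdot \frac{1}{168} - - \frac{1}{72}\right) + 27\right)^{2} = \left(\left(\frac{29}{84} + \frac{1}{72}\right) + 27\right)^{2} = \left(\frac{181}{504} + 27\right)^{2} = \left(\frac{13789}{504}\right)^{2} = \frac{190136521}{254016}$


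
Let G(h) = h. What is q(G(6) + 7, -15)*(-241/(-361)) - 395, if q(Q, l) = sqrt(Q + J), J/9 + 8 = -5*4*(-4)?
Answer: -395 + 241*sqrt(661)/361 ≈ -377.84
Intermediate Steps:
J = 648 (J = -72 + 9*(-5*4*(-4)) = -72 + 9*(-20*(-4)) = -72 + 9*80 = -72 + 720 = 648)
q(Q, l) = sqrt(648 + Q) (q(Q, l) = sqrt(Q + 648) = sqrt(648 + Q))
q(G(6) + 7, -15)*(-241/(-361)) - 395 = sqrt(648 + (6 + 7))*(-241/(-361)) - 395 = sqrt(648 + 13)*(-241*(-1/361)) - 395 = sqrt(661)*(241/361) - 395 = 241*sqrt(661)/361 - 395 = -395 + 241*sqrt(661)/361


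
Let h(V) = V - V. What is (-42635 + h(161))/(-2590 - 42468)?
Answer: 42635/45058 ≈ 0.94623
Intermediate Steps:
h(V) = 0
(-42635 + h(161))/(-2590 - 42468) = (-42635 + 0)/(-2590 - 42468) = -42635/(-45058) = -42635*(-1/45058) = 42635/45058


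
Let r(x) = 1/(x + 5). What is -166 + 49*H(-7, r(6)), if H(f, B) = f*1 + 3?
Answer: -362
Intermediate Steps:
r(x) = 1/(5 + x)
H(f, B) = 3 + f (H(f, B) = f + 3 = 3 + f)
-166 + 49*H(-7, r(6)) = -166 + 49*(3 - 7) = -166 + 49*(-4) = -166 - 196 = -362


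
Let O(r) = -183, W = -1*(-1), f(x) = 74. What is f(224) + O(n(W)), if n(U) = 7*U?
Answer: -109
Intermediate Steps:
W = 1
f(224) + O(n(W)) = 74 - 183 = -109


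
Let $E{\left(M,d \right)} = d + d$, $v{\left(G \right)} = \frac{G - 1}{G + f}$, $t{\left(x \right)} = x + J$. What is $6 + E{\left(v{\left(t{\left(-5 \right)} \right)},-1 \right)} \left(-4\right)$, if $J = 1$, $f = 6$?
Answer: $14$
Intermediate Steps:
$t{\left(x \right)} = 1 + x$ ($t{\left(x \right)} = x + 1 = 1 + x$)
$v{\left(G \right)} = \frac{-1 + G}{6 + G}$ ($v{\left(G \right)} = \frac{G - 1}{G + 6} = \frac{-1 + G}{6 + G}$)
$E{\left(M,d \right)} = 2 d$
$6 + E{\left(v{\left(t{\left(-5 \right)} \right)},-1 \right)} \left(-4\right) = 6 + 2 \left(-1\right) \left(-4\right) = 6 - -8 = 6 + 8 = 14$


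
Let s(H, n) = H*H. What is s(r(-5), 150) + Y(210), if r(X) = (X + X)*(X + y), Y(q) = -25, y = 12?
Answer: 4875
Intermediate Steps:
r(X) = 2*X*(12 + X) (r(X) = (X + X)*(X + 12) = (2*X)*(12 + X) = 2*X*(12 + X))
s(H, n) = H²
s(r(-5), 150) + Y(210) = (2*(-5)*(12 - 5))² - 25 = (2*(-5)*7)² - 25 = (-70)² - 25 = 4900 - 25 = 4875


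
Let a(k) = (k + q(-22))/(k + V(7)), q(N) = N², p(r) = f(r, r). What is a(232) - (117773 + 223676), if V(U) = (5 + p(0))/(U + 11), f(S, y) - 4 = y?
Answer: -158772353/465 ≈ -3.4145e+5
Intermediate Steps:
f(S, y) = 4 + y
p(r) = 4 + r
V(U) = 9/(11 + U) (V(U) = (5 + (4 + 0))/(U + 11) = (5 + 4)/(11 + U) = 9/(11 + U))
a(k) = (484 + k)/(½ + k) (a(k) = (k + (-22)²)/(k + 9/(11 + 7)) = (k + 484)/(k + 9/18) = (484 + k)/(k + 9*(1/18)) = (484 + k)/(k + ½) = (484 + k)/(½ + k))
a(232) - (117773 + 223676) = 2*(484 + 232)/(1 + 2*232) - (117773 + 223676) = 2*716/(1 + 464) - 1*341449 = 2*716/465 - 341449 = 2*(1/465)*716 - 341449 = 1432/465 - 341449 = -158772353/465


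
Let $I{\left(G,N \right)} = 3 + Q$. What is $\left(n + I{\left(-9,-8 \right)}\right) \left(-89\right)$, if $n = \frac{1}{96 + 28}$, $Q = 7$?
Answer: $- \frac{110449}{124} \approx -890.72$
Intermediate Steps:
$n = \frac{1}{124} \approx 0.0080645$
$I{\left(G,N \right)} = 10$ ($I{\left(G,N \right)} = 3 + 7 = 10$)
$\left(n + I{\left(-9,-8 \right)}\right) \left(-89\right) = \left(\frac{1}{124} + 10\right) \left(-89\right) = \frac{1241}{124} \left(-89\right) = - \frac{110449}{124}$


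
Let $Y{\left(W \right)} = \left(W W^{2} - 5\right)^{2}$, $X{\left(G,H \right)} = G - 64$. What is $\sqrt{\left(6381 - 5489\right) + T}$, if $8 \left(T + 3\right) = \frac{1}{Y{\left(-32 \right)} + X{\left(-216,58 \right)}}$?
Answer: $\frac{\sqrt{16409158467435107128722}}{4296276996} \approx 29.816$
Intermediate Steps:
$X{\left(G,H \right)} = -64 + G$
$Y{\left(W \right)} = \left(-5 + W^{3}\right)^{2}$ ($Y{\left(W \right)} = \left(W^{3} - 5\right)^{2} = \left(-5 + W^{3}\right)^{2}$)
$T = - \frac{25777661975}{8592553992}$ ($T = -3 + \frac{1}{8 \left(\left(-5 + \left(-32\right)^{3}\right)^{2} - 280\right)} = -3 + \frac{1}{8 \left(\left(-5 - 32768\right)^{2} - 280\right)} = -3 + \frac{1}{8 \left(\left(-32773\right)^{2} - 280\right)} = -3 + \frac{1}{8 \left(1074069529 - 280\right)} = -3 + \frac{1}{8 \cdot 1074069249} = -3 + \frac{1}{8} \cdot \frac{1}{1074069249} = -3 + \frac{1}{8592553992} = - \frac{25777661975}{8592553992} \approx -3.0$)
$\sqrt{\left(6381 - 5489\right) + T} = \sqrt{\left(6381 - 5489\right) - \frac{25777661975}{8592553992}} = \sqrt{892 - \frac{25777661975}{8592553992}} = \sqrt{\frac{7638780498889}{8592553992}} = \frac{\sqrt{16409158467435107128722}}{4296276996}$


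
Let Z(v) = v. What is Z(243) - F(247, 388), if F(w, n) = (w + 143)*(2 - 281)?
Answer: 109053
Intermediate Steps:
F(w, n) = -39897 - 279*w (F(w, n) = (143 + w)*(-279) = -39897 - 279*w)
Z(243) - F(247, 388) = 243 - (-39897 - 279*247) = 243 - (-39897 - 68913) = 243 - 1*(-108810) = 243 + 108810 = 109053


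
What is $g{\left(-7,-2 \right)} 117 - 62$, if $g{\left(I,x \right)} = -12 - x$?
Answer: $-1232$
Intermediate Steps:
$g{\left(-7,-2 \right)} 117 - 62 = \left(-12 - -2\right) 117 - 62 = \left(-12 + 2\right) 117 - 62 = \left(-10\right) 117 - 62 = -1170 - 62 = -1232$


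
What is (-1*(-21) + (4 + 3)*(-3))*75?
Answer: 0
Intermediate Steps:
(-1*(-21) + (4 + 3)*(-3))*75 = (21 + 7*(-3))*75 = (21 - 21)*75 = 0*75 = 0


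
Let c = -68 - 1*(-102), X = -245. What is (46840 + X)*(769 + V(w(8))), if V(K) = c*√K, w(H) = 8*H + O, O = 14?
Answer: 35831555 + 1584230*√78 ≈ 4.9823e+7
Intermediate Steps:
c = 34 (c = -68 + 102 = 34)
w(H) = 14 + 8*H (w(H) = 8*H + 14 = 14 + 8*H)
V(K) = 34*√K
(46840 + X)*(769 + V(w(8))) = (46840 - 245)*(769 + 34*√(14 + 8*8)) = 46595*(769 + 34*√(14 + 64)) = 46595*(769 + 34*√78) = 35831555 + 1584230*√78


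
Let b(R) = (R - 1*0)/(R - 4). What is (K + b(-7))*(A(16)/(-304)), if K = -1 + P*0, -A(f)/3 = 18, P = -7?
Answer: -27/418 ≈ -0.064593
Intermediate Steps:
A(f) = -54 (A(f) = -3*18 = -54)
b(R) = R/(-4 + R) (b(R) = (R + 0)/(-4 + R) = R/(-4 + R))
K = -1 (K = -1 - 7*0 = -1 + 0 = -1)
(K + b(-7))*(A(16)/(-304)) = (-1 - 7/(-4 - 7))*(-54/(-304)) = (-1 - 7/(-11))*(-54*(-1/304)) = (-1 - 7*(-1/11))*(27/152) = (-1 + 7/11)*(27/152) = -4/11*27/152 = -27/418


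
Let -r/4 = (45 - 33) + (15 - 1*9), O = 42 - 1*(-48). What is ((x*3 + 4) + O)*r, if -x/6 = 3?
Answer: -2880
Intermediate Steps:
x = -18 (x = -6*3 = -18)
O = 90 (O = 42 + 48 = 90)
r = -72 (r = -4*((45 - 33) + (15 - 1*9)) = -4*(12 + (15 - 9)) = -4*(12 + 6) = -4*18 = -72)
((x*3 + 4) + O)*r = ((-18*3 + 4) + 90)*(-72) = ((-54 + 4) + 90)*(-72) = (-50 + 90)*(-72) = 40*(-72) = -2880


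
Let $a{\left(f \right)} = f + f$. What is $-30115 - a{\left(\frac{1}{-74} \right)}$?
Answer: $- \frac{1114254}{37} \approx -30115.0$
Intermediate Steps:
$a{\left(f \right)} = 2 f$
$-30115 - a{\left(\frac{1}{-74} \right)} = -30115 - \frac{2}{-74} = -30115 - 2 \left(- \frac{1}{74}\right) = -30115 - - \frac{1}{37} = -30115 + \frac{1}{37} = - \frac{1114254}{37}$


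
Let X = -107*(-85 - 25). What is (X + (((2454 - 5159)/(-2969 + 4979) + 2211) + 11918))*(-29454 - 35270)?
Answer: -336916154234/201 ≈ -1.6762e+9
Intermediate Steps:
X = 11770 (X = -107*(-110) = 11770)
(X + (((2454 - 5159)/(-2969 + 4979) + 2211) + 11918))*(-29454 - 35270) = (11770 + (((2454 - 5159)/(-2969 + 4979) + 2211) + 11918))*(-29454 - 35270) = (11770 + ((-2705/2010 + 2211) + 11918))*(-64724) = (11770 + ((-2705*1/2010 + 2211) + 11918))*(-64724) = (11770 + ((-541/402 + 2211) + 11918))*(-64724) = (11770 + (888281/402 + 11918))*(-64724) = (11770 + 5679317/402)*(-64724) = (10410857/402)*(-64724) = -336916154234/201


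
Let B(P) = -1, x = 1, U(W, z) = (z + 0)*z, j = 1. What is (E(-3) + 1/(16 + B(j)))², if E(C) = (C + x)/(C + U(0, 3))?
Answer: 16/225 ≈ 0.071111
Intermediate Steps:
U(W, z) = z² (U(W, z) = z*z = z²)
E(C) = (1 + C)/(9 + C) (E(C) = (C + 1)/(C + 3²) = (1 + C)/(C + 9) = (1 + C)/(9 + C))
(E(-3) + 1/(16 + B(j)))² = ((1 - 3)/(9 - 3) + 1/(16 - 1))² = (-2/6 + 1/15)² = ((⅙)*(-2) + 1/15)² = (-⅓ + 1/15)² = (-4/15)² = 16/225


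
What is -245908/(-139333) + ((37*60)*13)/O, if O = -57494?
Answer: 5058542086/4005405751 ≈ 1.2629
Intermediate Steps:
-245908/(-139333) + ((37*60)*13)/O = -245908/(-139333) + ((37*60)*13)/(-57494) = -245908*(-1/139333) + (2220*13)*(-1/57494) = 245908/139333 + 28860*(-1/57494) = 245908/139333 - 14430/28747 = 5058542086/4005405751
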